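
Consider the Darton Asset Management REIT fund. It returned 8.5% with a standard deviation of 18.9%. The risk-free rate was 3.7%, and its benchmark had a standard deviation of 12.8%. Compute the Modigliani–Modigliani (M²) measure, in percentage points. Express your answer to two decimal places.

Sharpe = (Rp − Rf) / σp = (8.5% − 3.7%) / 18.9% = 0.2540
M² = Rf + Sharpe × σm = 3.7% + 0.2540 × 12.8% = 6.9512%

6.95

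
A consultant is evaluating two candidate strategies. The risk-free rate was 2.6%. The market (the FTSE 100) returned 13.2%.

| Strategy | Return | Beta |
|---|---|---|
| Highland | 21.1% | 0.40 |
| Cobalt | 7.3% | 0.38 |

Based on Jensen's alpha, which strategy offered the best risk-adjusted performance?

Highland: α = 21.1% − [2.6% + 0.40 × (13.2% − 2.6%)] = 14.260
Cobalt: α = 7.3% − [2.6% + 0.38 × (13.2% − 2.6%)] = 0.672
Highest: Highland (14.260).

Highland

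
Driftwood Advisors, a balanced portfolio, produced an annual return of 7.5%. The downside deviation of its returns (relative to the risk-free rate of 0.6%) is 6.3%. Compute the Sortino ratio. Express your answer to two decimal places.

Sortino = (Rp − Rf) / σd = (7.5% − 0.6%) / 6.3% = 6.90% / 6.3% = 1.0952

1.10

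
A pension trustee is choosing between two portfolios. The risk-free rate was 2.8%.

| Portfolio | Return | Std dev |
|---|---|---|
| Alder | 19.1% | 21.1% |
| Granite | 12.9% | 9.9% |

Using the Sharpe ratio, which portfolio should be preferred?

Granite

Alder: Sharpe ratio = (19.1% − 2.8%) / 21.1% = 0.773
Granite: Sharpe ratio = (12.9% − 2.8%) / 9.9% = 1.020
Highest: Granite (1.020).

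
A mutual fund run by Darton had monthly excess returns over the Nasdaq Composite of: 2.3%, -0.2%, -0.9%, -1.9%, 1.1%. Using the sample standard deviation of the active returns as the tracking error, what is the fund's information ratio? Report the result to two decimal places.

0.05

r̄ = (2.3 − 0.2 − 0.9 − 1.9 + 1.1) / 5 = 0.40 / 5 = 0.0800%
Sample std dev = √[10.9280 / 4] = 1.6529%
IR = r̄ / tracking error = 0.0800 / 1.6529 = 0.0484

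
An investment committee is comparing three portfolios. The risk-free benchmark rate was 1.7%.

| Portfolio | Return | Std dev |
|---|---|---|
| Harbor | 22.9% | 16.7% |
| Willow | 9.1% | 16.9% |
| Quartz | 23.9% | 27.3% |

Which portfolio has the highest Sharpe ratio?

Harbor: Sharpe ratio = (22.9% − 1.7%) / 16.7% = 1.269
Willow: Sharpe ratio = (9.1% − 1.7%) / 16.9% = 0.438
Quartz: Sharpe ratio = (23.9% − 1.7%) / 27.3% = 0.813
Highest: Harbor (1.269).

Harbor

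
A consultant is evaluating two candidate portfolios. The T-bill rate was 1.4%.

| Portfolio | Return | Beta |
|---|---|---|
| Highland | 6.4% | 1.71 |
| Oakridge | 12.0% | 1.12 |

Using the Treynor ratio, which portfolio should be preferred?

Oakridge

Highland: Treynor = (6.4% − 1.4%) / 1.71 = 2.924
Oakridge: Treynor = (12.0% − 1.4%) / 1.12 = 9.464
Highest: Oakridge (9.464).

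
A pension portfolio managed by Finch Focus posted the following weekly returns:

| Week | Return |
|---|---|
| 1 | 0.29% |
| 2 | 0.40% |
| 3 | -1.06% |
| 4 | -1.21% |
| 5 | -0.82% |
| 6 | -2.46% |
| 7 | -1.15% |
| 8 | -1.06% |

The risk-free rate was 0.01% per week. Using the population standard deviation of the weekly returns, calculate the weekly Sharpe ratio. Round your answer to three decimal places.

r̄ = (0.29 + 0.4 − 1.06 − 1.21 − 0.82 − 2.46 − 1.15 − 1.06) / 8 = -0.8838%
Σ(r − r̄)² = (0.29 − (-0.8838))² + (0.4 − (-0.8838))² + (-1.06 − (-0.8838))² + … = 5.7538
σ = √[5.7538 / 8] = 0.8481%
Sharpe = (r̄ − rf) / σ = (-0.8838 − 0.01) / 0.8481 = -0.8938 / 0.8481 = -1.0539

-1.054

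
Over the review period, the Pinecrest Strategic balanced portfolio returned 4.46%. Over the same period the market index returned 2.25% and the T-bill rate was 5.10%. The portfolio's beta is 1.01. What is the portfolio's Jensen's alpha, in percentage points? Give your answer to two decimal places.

2.24

CAPM expected return = Rf + β(Rm − Rf) = 5.10% + 1.01 × (2.25% − 5.10%) = 5.1 + 1.01 × -2.85 = 2.2215%
Jensen's α = Rp − E[R] = 4.46% − 2.2215% = 2.2385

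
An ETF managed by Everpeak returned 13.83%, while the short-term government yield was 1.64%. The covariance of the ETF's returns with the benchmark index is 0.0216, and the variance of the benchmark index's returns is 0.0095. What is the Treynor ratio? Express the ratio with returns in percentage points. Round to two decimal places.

β = Cov / Var = 0.0216 / 0.0095 = 2.2737
Treynor = (Rp − Rf) / β = (13.83% − 1.64%) / 2.2737 = 12.19 / 2.2737 = 5.3613

5.36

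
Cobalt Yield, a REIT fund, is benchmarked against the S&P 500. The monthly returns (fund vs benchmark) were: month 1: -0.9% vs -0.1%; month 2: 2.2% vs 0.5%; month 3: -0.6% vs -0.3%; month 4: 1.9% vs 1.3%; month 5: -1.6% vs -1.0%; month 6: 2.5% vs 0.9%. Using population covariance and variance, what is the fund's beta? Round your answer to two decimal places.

1.94

r̄p = 0.5833%,  r̄m = 0.2167%
Cov = Σ(rp − r̄p)(rm − r̄m) / 6 = 1.1553
Var(rm) = Σ(rm − r̄m)² / 6 = 0.5947
β = Cov / Var = 1.1553 / 0.5947 = 1.9427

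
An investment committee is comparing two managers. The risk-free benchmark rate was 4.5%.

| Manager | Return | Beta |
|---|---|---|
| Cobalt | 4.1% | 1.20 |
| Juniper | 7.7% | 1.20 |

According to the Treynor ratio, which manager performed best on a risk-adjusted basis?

Juniper

Cobalt: Treynor = (4.1% − 4.5%) / 1.20 = -0.333
Juniper: Treynor = (7.7% − 4.5%) / 1.20 = 2.667
Highest: Juniper (2.667).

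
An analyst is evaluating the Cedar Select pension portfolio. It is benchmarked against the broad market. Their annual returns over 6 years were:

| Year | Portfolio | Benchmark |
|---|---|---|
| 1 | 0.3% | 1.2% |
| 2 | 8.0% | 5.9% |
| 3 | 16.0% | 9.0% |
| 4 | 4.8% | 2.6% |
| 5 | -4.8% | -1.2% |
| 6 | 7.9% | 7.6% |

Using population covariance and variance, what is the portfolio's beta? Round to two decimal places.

1.73

r̄p = 5.3667%,  r̄m = 4.1833%
Cov = Σ(rp − r̄p)(rm − r̄m) / 6 = 22.5228
Var(rm) = Σ(rm − r̄m)² / 6 = 13.0347
β = Cov / Var = 22.5228 / 13.0347 = 1.7279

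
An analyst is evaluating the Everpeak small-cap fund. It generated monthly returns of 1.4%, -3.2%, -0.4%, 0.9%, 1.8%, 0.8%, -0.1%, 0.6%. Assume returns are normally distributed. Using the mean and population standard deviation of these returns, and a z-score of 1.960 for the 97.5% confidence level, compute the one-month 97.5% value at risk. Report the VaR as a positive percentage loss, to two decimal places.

Mean return r̄ = 1.80 / 8 = 0.2250%
Σ(r − r̄)² = (1.4 − 0.2250)² + (-3.2 − 0.2250)² + … = 17.0150
population σ = √(17.0150 / 8) = √2.1269 = 1.4584%
VaR = −(r̄ − z·σ) = −(0.2250 − 1.960 × 1.4584) = −(-2.6335) = 2.6335%

2.63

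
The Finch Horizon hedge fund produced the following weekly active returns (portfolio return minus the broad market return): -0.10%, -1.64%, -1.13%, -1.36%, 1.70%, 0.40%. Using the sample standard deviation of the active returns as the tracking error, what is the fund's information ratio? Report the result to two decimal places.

Mean return r̄ = -2.130 / 6 = -0.3550%
Σ(r − r̄)² = (-0.1 − (-0.3550))² + (-1.64 − (-0.3550))² + (-1.13 − (-0.3550))² + … = 8.1200
sample σ = √(8.1200 / 5) = √1.6240 = 1.2744%
IR = r̄ / tracking error = -0.3550 / 1.2744 = -0.2786

-0.28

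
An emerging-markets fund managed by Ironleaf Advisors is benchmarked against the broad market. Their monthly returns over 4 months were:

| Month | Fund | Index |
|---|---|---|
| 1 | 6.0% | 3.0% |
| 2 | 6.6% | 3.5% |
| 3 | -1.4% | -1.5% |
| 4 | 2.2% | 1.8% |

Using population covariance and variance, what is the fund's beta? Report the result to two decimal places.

r̄p = 3.3500%,  r̄m = 1.7000%
Cov = Σ(rp − r̄p)(rm − r̄m) / 4 = 6.0950
Var(rm) = Σ(rm − r̄m)² / 4 = 3.7950
β = Cov / Var = 6.0950 / 3.7950 = 1.6061

1.61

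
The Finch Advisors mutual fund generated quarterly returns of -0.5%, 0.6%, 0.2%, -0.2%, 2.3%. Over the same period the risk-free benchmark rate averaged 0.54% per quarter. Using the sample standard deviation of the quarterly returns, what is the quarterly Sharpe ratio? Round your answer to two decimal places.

μ = (-0.5 + 0.6 + 0.2 − 0.2 + 2.3) / 5 = 0.4800%
Σ(r − μ)² = 4.8280; sample σ = √(4.8280/4) = 1.0986%
Sharpe = (μ − rf) / σ = (0.4800 − 0.54) / 1.0986 = -0.0600 / 1.0986 = -0.0546

-0.05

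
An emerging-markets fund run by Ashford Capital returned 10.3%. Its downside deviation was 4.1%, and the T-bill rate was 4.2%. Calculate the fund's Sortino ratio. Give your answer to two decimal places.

Sortino = (Rp − Rf) / σd = (10.3% − 4.2%) / 4.1% = 6.10% / 4.1% = 1.4878

1.49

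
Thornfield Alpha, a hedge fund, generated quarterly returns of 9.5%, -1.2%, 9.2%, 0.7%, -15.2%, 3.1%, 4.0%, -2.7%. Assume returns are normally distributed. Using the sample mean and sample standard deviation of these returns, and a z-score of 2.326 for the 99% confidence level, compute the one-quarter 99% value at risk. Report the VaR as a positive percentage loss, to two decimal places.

r̄ = (9.5 − 1.2 + 9.2 + 0.7 − 15.2 + 3.1 + 4 − 2.7) / 8 = 0.9250%
Sample σ = √[Σ(r − r̄)² / 7] = √[433.9150 / 7] = √61.9879 = 7.8732%
VaR = −(r̄ − z·σ) = −(0.9250 − 2.326 × 7.8732) = −(-17.3881) = 17.3881%

17.39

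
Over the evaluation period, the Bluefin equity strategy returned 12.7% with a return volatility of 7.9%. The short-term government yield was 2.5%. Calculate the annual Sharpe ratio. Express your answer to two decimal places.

Sharpe = (Rp − Rf) / σp = (12.7% − 2.5%) / 7.9% = 10.20% / 7.9% = 1.2911

1.29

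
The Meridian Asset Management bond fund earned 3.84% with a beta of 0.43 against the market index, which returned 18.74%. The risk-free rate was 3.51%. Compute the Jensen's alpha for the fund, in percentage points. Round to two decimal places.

-6.22

CAPM expected return = Rf + β(Rm − Rf) = 3.51% + 0.43 × (18.74% − 3.51%) = 3.51 + 0.43 × 15.23 = 10.0589%
Jensen's α = Rp − E[R] = 3.84% − 10.0589% = -6.2189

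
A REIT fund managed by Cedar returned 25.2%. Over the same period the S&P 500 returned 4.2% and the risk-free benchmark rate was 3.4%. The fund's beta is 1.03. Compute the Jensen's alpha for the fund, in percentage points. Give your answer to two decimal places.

20.98

CAPM expected return = Rf + β(Rm − Rf) = 3.4% + 1.03 × (4.2% − 3.4%) = 3.4 + 1.03 × 0.80 = 4.2240%
Jensen's α = Rp − E[R] = 25.2% − 4.2240% = 20.9760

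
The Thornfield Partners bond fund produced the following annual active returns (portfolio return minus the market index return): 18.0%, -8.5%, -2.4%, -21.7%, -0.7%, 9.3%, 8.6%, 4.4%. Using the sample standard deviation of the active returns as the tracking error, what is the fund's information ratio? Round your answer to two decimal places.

r̄ = (18 − 8.5 − 2.4 − 21.7 − 0.7 + 9.3 + 8.6 + 4.4) / 8 = 0.8750%
Sample std dev = √[1047.0750 / 7] = 12.2304%
IR = r̄ / tracking error = 0.8750 / 12.2304 = 0.0715

0.07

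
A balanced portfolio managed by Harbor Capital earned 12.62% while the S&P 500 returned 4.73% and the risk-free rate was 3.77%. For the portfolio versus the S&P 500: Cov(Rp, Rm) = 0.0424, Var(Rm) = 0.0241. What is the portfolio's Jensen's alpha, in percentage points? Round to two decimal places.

β = Cov / Var = 0.0424 / 0.0241 = 1.7593
E[R] = Rf + β(Rm − Rf) = 3.77% + 1.7593 × (4.73% − 3.77%) = 5.4589%
α = Rp − E[R] = 12.62% − 5.4589% = 7.1611

7.16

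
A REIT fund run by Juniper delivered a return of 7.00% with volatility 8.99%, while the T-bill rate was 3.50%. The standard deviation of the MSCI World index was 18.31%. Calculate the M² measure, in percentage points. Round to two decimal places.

10.63

Sharpe = (Rp − Rf) / σp = (7.00% − 3.50%) / 8.99% = 0.3893
M² = Rf + Sharpe × σm = 3.50% + 0.3893 × 18.31% = 10.6281%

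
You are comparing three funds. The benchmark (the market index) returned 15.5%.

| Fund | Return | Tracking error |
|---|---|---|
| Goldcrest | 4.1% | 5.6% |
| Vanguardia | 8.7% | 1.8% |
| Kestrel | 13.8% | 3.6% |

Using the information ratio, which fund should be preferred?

Kestrel

Goldcrest: IR = (4.1% − 15.5%) / 5.6% = -2.036
Vanguardia: IR = (8.7% − 15.5%) / 1.8% = -3.778
Kestrel: IR = (13.8% − 15.5%) / 3.6% = -0.472
Highest: Kestrel (-0.472).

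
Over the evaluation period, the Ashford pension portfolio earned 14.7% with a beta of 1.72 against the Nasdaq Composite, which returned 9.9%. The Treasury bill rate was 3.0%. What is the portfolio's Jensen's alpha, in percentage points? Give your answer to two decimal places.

CAPM expected return = Rf + β(Rm − Rf) = 3.0% + 1.72 × (9.9% − 3.0%) = 3 + 1.72 × 6.90 = 14.8680%
Jensen's α = Rp − E[R] = 14.7% − 14.8680% = -0.1680

-0.17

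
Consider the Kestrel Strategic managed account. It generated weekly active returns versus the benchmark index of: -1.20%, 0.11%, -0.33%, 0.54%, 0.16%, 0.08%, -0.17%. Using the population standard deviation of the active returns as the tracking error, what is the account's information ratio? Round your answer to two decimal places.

-0.23

μ = (-1.2 + 0.11 − 0.33 + 0.54 + 0.16 + 0.08 − 0.17) / 7 = -0.1157%
Population σ = √[Σ(r − μ)² / 7] = √[1.8198 / 7] = √0.2600 = 0.5099%
IR = μ / tracking error = -0.1157 / 0.5099 = -0.2269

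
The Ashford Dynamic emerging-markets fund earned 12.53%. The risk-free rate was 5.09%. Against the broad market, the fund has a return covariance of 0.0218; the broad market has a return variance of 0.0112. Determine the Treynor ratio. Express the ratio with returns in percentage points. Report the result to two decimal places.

3.82

β = Cov / Var = 0.0218 / 0.0112 = 1.9464
Treynor = (Rp − Rf) / β = (12.53% − 5.09%) / 1.9464 = 7.44 / 1.9464 = 3.8224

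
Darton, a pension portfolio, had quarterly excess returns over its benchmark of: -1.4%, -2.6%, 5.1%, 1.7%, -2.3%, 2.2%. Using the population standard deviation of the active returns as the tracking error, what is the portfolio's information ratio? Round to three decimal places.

0.162

r̄ = (-1.4 − 2.6 + 5.1 + 1.7 − 2.3 + 2.2) / 6 = 0.4500%
Σ(r − r̄)² = 46.5350; population σ = √(46.5350/6) = 2.7849%
IR = r̄ / tracking error = 0.4500 / 2.7849 = 0.1616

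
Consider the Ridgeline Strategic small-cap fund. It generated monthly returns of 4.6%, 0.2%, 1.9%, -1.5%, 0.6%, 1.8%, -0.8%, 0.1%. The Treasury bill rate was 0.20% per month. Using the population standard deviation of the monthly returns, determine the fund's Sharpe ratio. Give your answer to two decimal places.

r̄ = (4.6 + 0.2 + 1.9 − 1.5 + 0.6 + 1.8 − 0.8 + 0.1) / 8 = 0.8625%
Population σ = √[Σ(r − r̄)² / 8] = √[25.3588 / 8] = √3.1699 = 1.7804%
Sharpe = (r̄ − rf) / σ = (0.8625 − 0.2) / 1.7804 = 0.6625 / 1.7804 = 0.3721

0.37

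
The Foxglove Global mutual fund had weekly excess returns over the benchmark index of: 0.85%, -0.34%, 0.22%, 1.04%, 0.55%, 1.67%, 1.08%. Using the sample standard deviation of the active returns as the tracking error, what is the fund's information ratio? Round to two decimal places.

1.11

Mean return r̄ = 5.070 / 7 = 0.7243%
Σ(r − r̄)² = (0.85 − 0.7243)² + (-0.34 − 0.7243)² + … = 2.5538
sample σ = √(2.5538 / 6) = √0.4256 = 0.6524%
IR = r̄ / tracking error = 0.7243 / 0.6524 = 1.1102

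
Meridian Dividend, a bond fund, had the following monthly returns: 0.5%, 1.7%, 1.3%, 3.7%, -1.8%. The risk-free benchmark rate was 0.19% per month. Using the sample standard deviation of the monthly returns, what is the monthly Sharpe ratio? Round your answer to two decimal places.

Mean return r̄ = 5.40 / 5 = 1.0800%
Σ(r − r̄)² = 15.9280; sample σ = √(15.9280/4) = 1.9955%
Sharpe = (r̄ − rf) / σ = (1.0800 − 0.19) / 1.9955 = 0.8900 / 1.9955 = 0.4460

0.45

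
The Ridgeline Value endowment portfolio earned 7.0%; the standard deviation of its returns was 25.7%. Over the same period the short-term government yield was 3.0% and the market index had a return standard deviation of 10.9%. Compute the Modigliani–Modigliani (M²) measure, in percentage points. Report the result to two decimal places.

4.70

Sharpe = (Rp − Rf) / σp = (7.0% − 3.0%) / 25.7% = 0.1556
M² = Rf + Sharpe × σm = 3.0% + 0.1556 × 10.9% = 4.6960%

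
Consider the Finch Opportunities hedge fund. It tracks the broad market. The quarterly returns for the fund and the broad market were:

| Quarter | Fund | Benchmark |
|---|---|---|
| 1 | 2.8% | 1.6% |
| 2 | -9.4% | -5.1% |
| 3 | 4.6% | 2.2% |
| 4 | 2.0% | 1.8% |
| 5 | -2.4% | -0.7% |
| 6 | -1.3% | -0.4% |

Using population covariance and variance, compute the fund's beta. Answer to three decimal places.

1.825

r̄p = -0.6167%,  r̄m = -0.1000%
Cov = Σ(rp − r̄p)(rm − r̄m) / 6 = 11.3283
Var(rm) = Σ(rm − r̄m)² / 6 = 6.2067
β = Cov / Var = 11.3283 / 6.2067 = 1.8252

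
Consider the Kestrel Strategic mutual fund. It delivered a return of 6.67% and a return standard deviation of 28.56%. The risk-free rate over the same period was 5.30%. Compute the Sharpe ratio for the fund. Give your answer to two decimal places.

0.05

Sharpe = (Rp − Rf) / σp = (6.67% − 5.30%) / 28.56% = 1.37% / 28.56% = 0.0480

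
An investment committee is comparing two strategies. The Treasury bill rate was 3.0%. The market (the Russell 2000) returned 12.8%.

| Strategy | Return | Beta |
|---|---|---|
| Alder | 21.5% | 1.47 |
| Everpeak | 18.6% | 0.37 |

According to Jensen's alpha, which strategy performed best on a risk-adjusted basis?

Everpeak

Alder: α = 21.5% − [3.0% + 1.47 × (12.8% − 3.0%)] = 4.094
Everpeak: α = 18.6% − [3.0% + 0.37 × (12.8% − 3.0%)] = 11.974
Highest: Everpeak (11.974).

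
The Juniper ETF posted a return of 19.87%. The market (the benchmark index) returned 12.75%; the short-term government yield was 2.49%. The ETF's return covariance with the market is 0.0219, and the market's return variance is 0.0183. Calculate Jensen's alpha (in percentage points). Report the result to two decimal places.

β = Cov / Var = 0.0219 / 0.0183 = 1.1967
E[R] = Rf + β(Rm − Rf) = 2.49% + 1.1967 × (12.75% − 2.49%) = 14.7681%
α = Rp − E[R] = 19.87% − 14.7681% = 5.1019

5.10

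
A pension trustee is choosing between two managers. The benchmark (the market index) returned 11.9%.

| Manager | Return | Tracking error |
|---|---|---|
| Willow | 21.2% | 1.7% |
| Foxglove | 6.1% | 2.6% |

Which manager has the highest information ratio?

Willow

Willow: IR = (21.2% − 11.9%) / 1.7% = 5.471
Foxglove: IR = (6.1% − 11.9%) / 2.6% = -2.231
Highest: Willow (5.471).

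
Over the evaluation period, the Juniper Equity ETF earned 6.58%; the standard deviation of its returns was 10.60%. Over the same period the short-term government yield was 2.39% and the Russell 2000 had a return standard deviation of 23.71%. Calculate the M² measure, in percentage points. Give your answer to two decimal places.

Sharpe = (Rp − Rf) / σp = (6.58% − 2.39%) / 10.60% = 0.3953
M² = Rf + Sharpe × σm = 2.39% + 0.3953 × 23.71% = 11.7626%

11.76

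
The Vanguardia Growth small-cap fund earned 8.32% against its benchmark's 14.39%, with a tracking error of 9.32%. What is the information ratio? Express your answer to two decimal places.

-0.65

IR = (Rp − Rb) / TE = (8.32% − 14.39%) / 9.32% = -6.07% / 9.32% = -0.6513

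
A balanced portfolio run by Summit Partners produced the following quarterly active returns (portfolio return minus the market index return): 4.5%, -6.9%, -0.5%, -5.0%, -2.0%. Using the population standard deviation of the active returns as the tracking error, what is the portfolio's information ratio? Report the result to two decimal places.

-0.50

r̄ = (4.5 − 6.9 − 0.5 − 5 − 2) / 5 = -1.9800%
Σ(r − r̄)² = 77.5080; population σ = √(77.5080/5) = 3.9372%
IR = r̄ / tracking error = -1.9800 / 3.9372 = -0.5029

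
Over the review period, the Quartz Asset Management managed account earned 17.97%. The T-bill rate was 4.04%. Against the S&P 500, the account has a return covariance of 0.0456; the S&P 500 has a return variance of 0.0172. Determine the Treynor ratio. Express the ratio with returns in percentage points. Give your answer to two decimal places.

5.25

β = Cov / Var = 0.0456 / 0.0172 = 2.6512
Treynor = (Rp − Rf) / β = (17.97% − 4.04%) / 2.6512 = 13.93 / 2.6512 = 5.2542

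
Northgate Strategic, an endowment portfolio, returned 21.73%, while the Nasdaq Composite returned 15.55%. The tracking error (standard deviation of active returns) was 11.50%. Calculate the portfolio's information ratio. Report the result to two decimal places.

IR = (Rp − Rb) / TE = (21.73% − 15.55%) / 11.50% = 6.18% / 11.50% = 0.5374

0.54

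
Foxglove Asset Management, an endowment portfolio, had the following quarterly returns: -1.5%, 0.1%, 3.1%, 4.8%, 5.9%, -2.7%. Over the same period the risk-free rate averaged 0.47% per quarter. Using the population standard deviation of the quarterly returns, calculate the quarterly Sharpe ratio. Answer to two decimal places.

r̄ = (-1.5 + 0.1 + 3.1 + 4.8 + 5.9 − 2.7) / 6 = 1.6167%
Population std dev = √[61.3283 / 6] = 3.1971%
Sharpe = (r̄ − rf) / σ = (1.6167 − 0.47) / 3.1971 = 1.1467 / 3.1971 = 0.3587

0.36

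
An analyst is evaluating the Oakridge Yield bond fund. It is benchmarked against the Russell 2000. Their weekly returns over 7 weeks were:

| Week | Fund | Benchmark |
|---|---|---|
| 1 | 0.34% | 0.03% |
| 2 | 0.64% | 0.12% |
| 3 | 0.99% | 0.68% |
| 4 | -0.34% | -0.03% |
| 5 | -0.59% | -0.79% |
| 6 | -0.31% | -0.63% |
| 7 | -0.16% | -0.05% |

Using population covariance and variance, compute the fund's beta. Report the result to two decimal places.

r̄p = 0.0814%,  r̄m = -0.0957%
Cov = Σ(rp − r̄p)(rm − r̄m) / 7 = 0.2135
Var(rm) = Σ(rm − r̄m)² / 7 = 0.2054
β = Cov / Var = 0.2135 / 0.2054 = 1.0394

1.04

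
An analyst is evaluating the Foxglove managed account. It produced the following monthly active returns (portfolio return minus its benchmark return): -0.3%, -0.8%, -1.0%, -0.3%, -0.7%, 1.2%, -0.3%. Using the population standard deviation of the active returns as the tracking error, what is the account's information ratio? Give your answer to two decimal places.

r̄ = (-0.3 − 0.8 − 1 − 0.3 − 0.7 + 1.2 − 0.3) / 7 = -2.20 / 7 = -0.3143%
Σ(r − r̄)² = (-0.3 − (-0.3143))² + (-0.8 − (-0.3143))² + (-1 − (-0.3143))² + … = 3.1486
population σ = √(3.1486 / 7) = √0.4498 = 0.6707%
IR = r̄ / tracking error = -0.3143 / 0.6707 = -0.4686

-0.47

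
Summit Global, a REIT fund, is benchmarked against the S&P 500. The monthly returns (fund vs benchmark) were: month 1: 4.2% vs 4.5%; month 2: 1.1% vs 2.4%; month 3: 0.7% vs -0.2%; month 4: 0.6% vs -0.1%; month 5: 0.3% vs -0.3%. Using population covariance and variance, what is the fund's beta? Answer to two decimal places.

r̄p = 1.3800%,  r̄m = 1.2600%
Cov = Σ(rp − r̄p)(rm − r̄m) / 5 = 2.5112
Var(rm) = Σ(rm − r̄m)² / 5 = 3.6424
β = Cov / Var = 2.5112 / 3.6424 = 0.6894

0.69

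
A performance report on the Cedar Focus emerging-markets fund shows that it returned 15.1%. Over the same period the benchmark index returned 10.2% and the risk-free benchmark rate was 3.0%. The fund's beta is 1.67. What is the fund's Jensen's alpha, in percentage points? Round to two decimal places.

0.08

CAPM expected return = Rf + β(Rm − Rf) = 3.0% + 1.67 × (10.2% − 3.0%) = 3 + 1.67 × 7.20 = 15.0240%
Jensen's α = Rp − E[R] = 15.1% − 15.0240% = 0.0760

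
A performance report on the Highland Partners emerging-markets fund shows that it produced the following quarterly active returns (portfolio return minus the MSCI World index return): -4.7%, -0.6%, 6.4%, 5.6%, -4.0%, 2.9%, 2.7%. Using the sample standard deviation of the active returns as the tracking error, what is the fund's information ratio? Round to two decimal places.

Mean return r̄ = 8.30 / 7 = 1.1857%
Sample std dev = √[116.6286 / 6] = 4.4089%
IR = r̄ / tracking error = 1.1857 / 4.4089 = 0.2689

0.27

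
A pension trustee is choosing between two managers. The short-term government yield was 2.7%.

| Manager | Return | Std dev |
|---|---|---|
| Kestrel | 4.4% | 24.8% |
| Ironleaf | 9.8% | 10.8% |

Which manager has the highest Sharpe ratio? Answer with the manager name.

Ironleaf

Kestrel: Sharpe ratio = (4.4% − 2.7%) / 24.8% = 0.069
Ironleaf: Sharpe ratio = (9.8% − 2.7%) / 10.8% = 0.657
Highest: Ironleaf (0.657).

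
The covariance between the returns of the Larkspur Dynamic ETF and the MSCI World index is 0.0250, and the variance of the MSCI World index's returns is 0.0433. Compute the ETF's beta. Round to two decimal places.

β = Cov(Rp, Rm) / Var(Rm) = 0.0250 / 0.0433 = 0.5774

0.58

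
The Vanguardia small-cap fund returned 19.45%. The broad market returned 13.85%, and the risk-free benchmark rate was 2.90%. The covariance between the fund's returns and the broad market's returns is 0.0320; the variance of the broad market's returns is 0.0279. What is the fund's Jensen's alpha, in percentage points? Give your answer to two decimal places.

β = Cov / Var = 0.0320 / 0.0279 = 1.1470
E[R] = Rf + β(Rm − Rf) = 2.90% + 1.1470 × (13.85% − 2.90%) = 15.4597%
α = Rp − E[R] = 19.45% − 15.4597% = 3.9903

3.99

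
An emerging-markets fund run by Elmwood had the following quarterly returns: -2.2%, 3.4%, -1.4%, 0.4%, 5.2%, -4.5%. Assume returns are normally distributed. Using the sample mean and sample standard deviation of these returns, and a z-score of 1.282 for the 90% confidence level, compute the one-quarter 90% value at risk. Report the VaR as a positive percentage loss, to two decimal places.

4.50

r̄ = (-2.2 + 3.4 − 1.4 + 0.4 + 5.2 − 4.5) / 6 = 0.90 / 6 = 0.1500%
Σ(r − r̄)² = (-2.2 − 0.1500)² + (3.4 − 0.1500)² + … = 65.6750
sample σ = √(65.6750 / 5) = √13.1350 = 3.6242%
VaR = −(r̄ − z·σ) = −(0.1500 − 1.282 × 3.6242) = −(-4.4962) = 4.4962%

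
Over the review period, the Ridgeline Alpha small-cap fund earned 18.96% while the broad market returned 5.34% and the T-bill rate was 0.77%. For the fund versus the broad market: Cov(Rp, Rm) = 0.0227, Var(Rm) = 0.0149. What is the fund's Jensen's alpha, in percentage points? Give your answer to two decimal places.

β = Cov / Var = 0.0227 / 0.0149 = 1.5235
E[R] = Rf + β(Rm − Rf) = 0.77% + 1.5235 × (5.34% − 0.77%) = 7.7324%
α = Rp − E[R] = 18.96% − 7.7324% = 11.2276

11.23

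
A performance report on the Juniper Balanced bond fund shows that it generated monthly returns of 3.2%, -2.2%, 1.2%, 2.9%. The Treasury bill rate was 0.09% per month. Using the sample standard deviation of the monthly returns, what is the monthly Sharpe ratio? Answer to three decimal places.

Mean return r̄ = 5.10 / 4 = 1.2750%
Σ(r − r̄)² = (3.2 − 1.2750)² + (-2.2 − 1.2750)² + … = 18.4275
sample σ = √(18.4275 / 3) = √6.1425 = 2.4784%
Sharpe = (r̄ − rf) / σ = (1.2750 − 0.09) / 2.4784 = 1.1850 / 2.4784 = 0.4781

0.478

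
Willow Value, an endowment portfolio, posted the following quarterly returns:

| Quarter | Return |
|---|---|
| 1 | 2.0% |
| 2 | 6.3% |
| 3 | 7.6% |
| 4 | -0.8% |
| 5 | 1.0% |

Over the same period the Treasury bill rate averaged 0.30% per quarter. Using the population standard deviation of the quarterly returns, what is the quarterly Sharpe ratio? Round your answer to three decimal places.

0.912

r̄ = (2 + 6.3 + 7.6 − 0.8 + 1) / 5 = 3.2200%
Σ(r − r̄)² = 51.2480; population σ = √(51.2480/5) = 3.2015%
Sharpe = (r̄ − rf) / σ = (3.2200 − 0.3) / 3.2015 = 2.9200 / 3.2015 = 0.9121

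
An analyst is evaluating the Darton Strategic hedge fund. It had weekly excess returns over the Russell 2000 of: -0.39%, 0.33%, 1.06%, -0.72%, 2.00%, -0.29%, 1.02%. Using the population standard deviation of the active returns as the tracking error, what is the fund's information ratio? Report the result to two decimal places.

Mean return r̄ = 3.010 / 7 = 0.4300%
Σ(r − r̄)² = (-0.39 − 0.4300)² + (0.33 − 0.4300)² + … = 5.7332
σ = √[5.7332 / 7] = 0.9050%
IR = r̄ / tracking error = 0.4300 / 0.9050 = 0.4751

0.48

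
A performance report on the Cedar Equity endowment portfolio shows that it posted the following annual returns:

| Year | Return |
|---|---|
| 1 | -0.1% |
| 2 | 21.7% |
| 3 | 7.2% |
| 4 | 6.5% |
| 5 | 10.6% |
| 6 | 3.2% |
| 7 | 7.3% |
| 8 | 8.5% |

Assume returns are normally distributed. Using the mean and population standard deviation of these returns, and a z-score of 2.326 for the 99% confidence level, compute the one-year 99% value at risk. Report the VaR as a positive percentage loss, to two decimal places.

μ = (-0.1 + 21.7 + 7.2 + 6.5 + 10.6 + 3.2 + 7.3 + 8.5) / 8 = 8.1125%
Σ(r − μ)² = (-0.1 − 8.1125)² + (21.7 − 8.1125)² + (7.2 − 8.1125)² + … = 286.6288
population σ = √(286.6288 / 8) = √35.8286 = 5.9857%
VaR = −(μ − z·σ) = −(8.1125 − 2.326 × 5.9857) = −(-5.8102) = 5.8102%

5.81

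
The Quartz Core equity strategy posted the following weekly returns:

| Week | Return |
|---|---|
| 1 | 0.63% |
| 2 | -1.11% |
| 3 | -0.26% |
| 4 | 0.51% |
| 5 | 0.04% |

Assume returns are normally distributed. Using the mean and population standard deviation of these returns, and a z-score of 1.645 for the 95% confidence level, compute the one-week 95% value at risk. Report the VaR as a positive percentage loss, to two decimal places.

1.07

Mean return r̄ = -0.190 / 5 = -0.0380%
Σ(r − r̄)² = (0.63 − (-0.0380))² + (-1.11 − (-0.0380))² + … = 1.9511
σ = √[1.9511 / 5] = 0.6247%
VaR = −(r̄ − z·σ) = −(-0.0380 − 1.645 × 0.6247) = −(-1.0656) = 1.0656%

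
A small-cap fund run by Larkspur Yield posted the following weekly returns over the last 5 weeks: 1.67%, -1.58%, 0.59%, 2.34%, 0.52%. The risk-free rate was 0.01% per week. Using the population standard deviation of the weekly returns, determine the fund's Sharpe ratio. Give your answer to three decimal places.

0.524

Mean return r̄ = 3.540 / 5 = 0.7080%
Σ(r − r̄)² = 8.8731; population σ = √(8.8731/5) = 1.3321%
Sharpe = (r̄ − rf) / σ = (0.7080 − 0.01) / 1.3321 = 0.6980 / 1.3321 = 0.5240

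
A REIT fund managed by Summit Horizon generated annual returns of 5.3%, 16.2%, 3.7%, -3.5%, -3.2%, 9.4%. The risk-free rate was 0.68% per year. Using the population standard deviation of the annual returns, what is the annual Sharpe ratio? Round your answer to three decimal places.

Mean return r̄ = 27.90 / 6 = 4.6500%
Σ(r − r̄)² = (5.3 − 4.6500)² + (16.2 − 4.6500)² + (3.7 − 4.6500)² + … = 285.3350
σ = √[285.3350 / 6] = 6.8961%
Sharpe = (r̄ − rf) / σ = (4.6500 − 0.68) / 6.8961 = 3.9700 / 6.8961 = 0.5757

0.576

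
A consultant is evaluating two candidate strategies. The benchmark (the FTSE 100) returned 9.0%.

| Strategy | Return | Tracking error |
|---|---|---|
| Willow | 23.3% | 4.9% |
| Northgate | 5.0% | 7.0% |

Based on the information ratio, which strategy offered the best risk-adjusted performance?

Willow: IR = (23.3% − 9.0%) / 4.9% = 2.918
Northgate: IR = (5.0% − 9.0%) / 7.0% = -0.571
Highest: Willow (2.918).

Willow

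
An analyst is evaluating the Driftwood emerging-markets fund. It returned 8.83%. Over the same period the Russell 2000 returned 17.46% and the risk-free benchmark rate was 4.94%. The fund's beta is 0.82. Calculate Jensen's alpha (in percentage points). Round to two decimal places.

-6.38

CAPM expected return = Rf + β(Rm − Rf) = 4.94% + 0.82 × (17.46% − 4.94%) = 4.94 + 0.82 × 12.52 = 15.2064%
Jensen's α = Rp − E[R] = 8.83% − 15.2064% = -6.3764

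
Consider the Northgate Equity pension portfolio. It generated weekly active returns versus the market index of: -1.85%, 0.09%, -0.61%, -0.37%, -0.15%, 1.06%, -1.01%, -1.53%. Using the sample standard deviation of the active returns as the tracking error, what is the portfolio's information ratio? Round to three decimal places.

r̄ = (-1.85 + 0.09 − 0.61 − 0.37 − 0.15 + 1.06 − 1.01 − 1.53) / 8 = -0.5463%
Σ(r − r̄)² = 6.0596; sample σ = √(6.0596/7) = 0.9304%
IR = r̄ / tracking error = -0.5463 / 0.9304 = -0.5872

-0.587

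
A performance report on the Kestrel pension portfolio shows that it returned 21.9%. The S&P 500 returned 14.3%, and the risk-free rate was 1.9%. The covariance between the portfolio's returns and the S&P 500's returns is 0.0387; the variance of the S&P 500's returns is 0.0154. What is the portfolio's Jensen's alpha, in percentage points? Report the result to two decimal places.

β = Cov / Var = 0.0387 / 0.0154 = 2.5130
E[R] = Rf + β(Rm − Rf) = 1.9% + 2.5130 × (14.3% − 1.9%) = 33.0612%
α = Rp − E[R] = 21.9% − 33.0612% = -11.1612

-11.16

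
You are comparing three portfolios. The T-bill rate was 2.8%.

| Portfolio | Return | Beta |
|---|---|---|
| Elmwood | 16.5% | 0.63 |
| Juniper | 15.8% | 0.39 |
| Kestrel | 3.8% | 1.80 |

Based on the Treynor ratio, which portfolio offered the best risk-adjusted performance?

Juniper

Elmwood: Treynor = (16.5% − 2.8%) / 0.63 = 21.746
Juniper: Treynor = (15.8% − 2.8%) / 0.39 = 33.333
Kestrel: Treynor = (3.8% − 2.8%) / 1.80 = 0.556
Highest: Juniper (33.333).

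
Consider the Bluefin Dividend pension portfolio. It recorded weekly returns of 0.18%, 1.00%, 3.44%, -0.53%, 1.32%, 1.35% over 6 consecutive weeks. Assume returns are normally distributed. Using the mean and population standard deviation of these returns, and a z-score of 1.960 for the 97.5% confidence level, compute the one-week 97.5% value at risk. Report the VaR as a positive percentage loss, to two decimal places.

μ = (0.18 + 1 + 3.44 − 0.53 + 1.32 + 1.35) / 6 = 1.1267%
Population std dev = √[9.0955 / 6] = 1.2312%
VaR = −(μ − z·σ) = −(1.1267 − 1.960 × 1.2312) = −(-1.2865) = 1.2865%

1.29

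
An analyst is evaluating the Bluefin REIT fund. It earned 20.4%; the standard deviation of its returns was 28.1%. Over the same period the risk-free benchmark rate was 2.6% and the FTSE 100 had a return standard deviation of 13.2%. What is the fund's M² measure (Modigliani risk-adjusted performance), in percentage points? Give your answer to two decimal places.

Sharpe = (Rp − Rf) / σp = (20.4% − 2.6%) / 28.1% = 0.6335
M² = Rf + Sharpe × σm = 2.6% + 0.6335 × 13.2% = 10.9622%

10.96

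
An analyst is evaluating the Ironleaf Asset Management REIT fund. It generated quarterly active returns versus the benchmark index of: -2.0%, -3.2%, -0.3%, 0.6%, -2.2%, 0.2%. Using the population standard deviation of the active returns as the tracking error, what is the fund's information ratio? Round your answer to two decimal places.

r̄ = (-2 − 3.2 − 0.3 + 0.6 − 2.2 + 0.2) / 6 = -6.90 / 6 = -1.1500%
Σ(r − r̄)² = 11.6350; population σ = √(11.6350/6) = 1.3925%
IR = r̄ / tracking error = -1.1500 / 1.3925 = -0.8259

-0.83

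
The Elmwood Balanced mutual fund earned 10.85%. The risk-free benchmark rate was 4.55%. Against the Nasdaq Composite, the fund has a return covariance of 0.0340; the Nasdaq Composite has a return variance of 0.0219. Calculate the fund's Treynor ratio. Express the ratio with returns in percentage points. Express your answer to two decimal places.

4.06

β = Cov / Var = 0.0340 / 0.0219 = 1.5525
Treynor = (Rp − Rf) / β = (10.85% − 4.55%) / 1.5525 = 6.30 / 1.5525 = 4.0580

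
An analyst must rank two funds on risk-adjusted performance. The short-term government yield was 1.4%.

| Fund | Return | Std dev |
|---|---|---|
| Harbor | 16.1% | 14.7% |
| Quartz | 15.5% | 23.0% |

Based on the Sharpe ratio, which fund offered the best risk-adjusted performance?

Harbor: Sharpe ratio = (16.1% − 1.4%) / 14.7% = 1.000
Quartz: Sharpe ratio = (15.5% − 1.4%) / 23.0% = 0.613
Highest: Harbor (1.000).

Harbor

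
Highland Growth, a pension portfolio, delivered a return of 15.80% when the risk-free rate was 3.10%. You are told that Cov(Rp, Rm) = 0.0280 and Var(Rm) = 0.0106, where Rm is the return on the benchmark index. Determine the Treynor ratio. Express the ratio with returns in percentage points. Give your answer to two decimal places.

4.81

β = Cov / Var = 0.0280 / 0.0106 = 2.6415
Treynor = (Rp − Rf) / β = (15.80% − 3.10%) / 2.6415 = 12.70 / 2.6415 = 4.8079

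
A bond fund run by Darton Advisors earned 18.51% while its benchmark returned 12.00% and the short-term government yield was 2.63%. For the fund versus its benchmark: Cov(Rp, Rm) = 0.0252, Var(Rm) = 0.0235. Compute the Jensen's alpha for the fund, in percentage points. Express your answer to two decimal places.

β = Cov / Var = 0.0252 / 0.0235 = 1.0723
E[R] = Rf + β(Rm − Rf) = 2.63% + 1.0723 × (12.00% − 2.63%) = 12.6775%
α = Rp − E[R] = 18.51% − 12.6775% = 5.8325

5.83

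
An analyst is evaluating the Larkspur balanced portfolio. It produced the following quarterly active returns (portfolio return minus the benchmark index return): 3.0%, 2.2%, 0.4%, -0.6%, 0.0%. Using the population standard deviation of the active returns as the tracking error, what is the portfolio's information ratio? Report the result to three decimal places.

0.731

Mean return μ = 5.00 / 5 = 1.0000%
Σ(r − μ)² = 9.3600; population σ = √(9.3600/5) = 1.3682%
IR = μ / tracking error = 1.0000 / 1.3682 = 0.7309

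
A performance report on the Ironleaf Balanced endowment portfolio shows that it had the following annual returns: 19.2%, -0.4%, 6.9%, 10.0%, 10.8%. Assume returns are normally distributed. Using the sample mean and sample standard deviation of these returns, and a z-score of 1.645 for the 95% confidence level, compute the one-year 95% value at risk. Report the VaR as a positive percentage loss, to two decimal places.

μ = (19.2 − 0.4 + 6.9 + 10 + 10.8) / 5 = 9.3000%
Σ(r − μ)² = (19.2 − 9.3000)² + (-0.4 − 9.3000)² + … = 200.6000
σ = √[200.6000 / 4] = 7.0817%
VaR = −(μ − z·σ) = −(9.3000 − 1.645 × 7.0817) = −(-2.3494) = 2.3494%

2.35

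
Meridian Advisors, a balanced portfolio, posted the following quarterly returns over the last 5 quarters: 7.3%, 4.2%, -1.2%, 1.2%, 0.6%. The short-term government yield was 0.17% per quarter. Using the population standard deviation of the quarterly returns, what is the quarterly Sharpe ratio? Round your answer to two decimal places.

μ = (7.3 + 4.2 − 1.2 + 1.2 + 0.6) / 5 = 2.4200%
Population std dev = √[44.8880 / 5] = 2.9963%
Sharpe = (μ − rf) / σ = (2.4200 − 0.17) / 2.9963 = 2.2500 / 2.9963 = 0.7509

0.75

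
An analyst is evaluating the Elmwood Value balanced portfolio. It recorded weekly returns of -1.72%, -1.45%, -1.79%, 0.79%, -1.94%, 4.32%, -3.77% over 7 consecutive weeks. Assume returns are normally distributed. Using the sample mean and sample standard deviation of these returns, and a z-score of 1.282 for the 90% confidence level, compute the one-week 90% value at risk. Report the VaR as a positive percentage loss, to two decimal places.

4.15

Mean return r̄ = -5.560 / 7 = -0.7943%
Sample σ = √[Σ(r − r̄)² / 6] = √[41.1118 / 6] = √6.8520 = 2.6176%
VaR = −(r̄ − z·σ) = −(-0.7943 − 1.282 × 2.6176) = −(-4.1501) = 4.1501%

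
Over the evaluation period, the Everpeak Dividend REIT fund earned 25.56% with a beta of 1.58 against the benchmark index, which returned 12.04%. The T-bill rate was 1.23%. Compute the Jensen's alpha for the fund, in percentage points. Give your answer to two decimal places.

7.25

CAPM expected return = Rf + β(Rm − Rf) = 1.23% + 1.58 × (12.04% − 1.23%) = 1.23 + 1.58 × 10.81 = 18.3098%
Jensen's α = Rp − E[R] = 25.56% − 18.3098% = 7.2502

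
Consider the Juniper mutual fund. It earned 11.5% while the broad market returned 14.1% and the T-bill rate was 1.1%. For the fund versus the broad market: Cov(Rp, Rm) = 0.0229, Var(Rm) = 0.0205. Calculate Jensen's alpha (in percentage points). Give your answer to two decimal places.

-4.12

β = Cov / Var = 0.0229 / 0.0205 = 1.1171
E[R] = Rf + β(Rm − Rf) = 1.1% + 1.1171 × (14.1% − 1.1%) = 15.6223%
α = Rp − E[R] = 11.5% − 15.6223% = -4.1223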